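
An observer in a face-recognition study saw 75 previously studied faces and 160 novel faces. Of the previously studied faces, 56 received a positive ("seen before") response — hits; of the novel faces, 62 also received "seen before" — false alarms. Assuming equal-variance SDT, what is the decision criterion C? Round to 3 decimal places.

C = -0.189

H = 56/75 = 0.7467
FA = 62/160 = 0.3875
z(H) = 0.6641
z(FA) = -0.2858
c = −½·[z(H) + z(FA)] = −0.5 × (0.6641 + (-0.2858)) = -0.18915
c < 0: the observer has a liberal response bias.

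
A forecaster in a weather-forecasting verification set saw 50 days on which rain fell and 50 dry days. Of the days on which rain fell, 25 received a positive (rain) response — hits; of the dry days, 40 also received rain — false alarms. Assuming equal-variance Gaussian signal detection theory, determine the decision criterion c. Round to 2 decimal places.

c = -0.42

H = 25/50 = 0.5000
FA = 40/50 = 0.8000
Φ⁻¹(H) = Φ⁻¹(0.5000) = 0.0000
Φ⁻¹(FA) = Φ⁻¹(0.8000) = 0.8416
c = −½·[z(H) + z(FA)] = −0.5 × (0.0000 + 0.8416) = -0.4208
c < 0: the forecaster has a liberal response bias.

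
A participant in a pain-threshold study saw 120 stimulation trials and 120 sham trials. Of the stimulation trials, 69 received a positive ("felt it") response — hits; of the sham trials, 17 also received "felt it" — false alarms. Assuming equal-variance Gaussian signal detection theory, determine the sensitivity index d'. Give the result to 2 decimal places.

H = 69/120 = 0.5750
FA = 17/120 = 0.1417
Φ⁻¹(H) = Φ⁻¹(0.5750) = 0.189
Φ⁻¹(FA) = Φ⁻¹(0.1417) = -1.073
d' = z(H) − z(FA) = 0.189 − (-1.073) = 1.262

d' = 1.26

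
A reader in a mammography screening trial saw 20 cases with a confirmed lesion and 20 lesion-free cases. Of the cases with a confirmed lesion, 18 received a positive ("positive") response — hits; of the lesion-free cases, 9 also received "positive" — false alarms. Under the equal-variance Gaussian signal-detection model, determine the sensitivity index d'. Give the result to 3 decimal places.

d' = 1.407

H = 18/20 = 0.9000
FA = 9/20 = 0.4500
z(0.9000) = 1.2816, z(0.4500) = -0.1257
d' = z(H) − z(FA) = 1.2816 − (-0.1257) = 1.4073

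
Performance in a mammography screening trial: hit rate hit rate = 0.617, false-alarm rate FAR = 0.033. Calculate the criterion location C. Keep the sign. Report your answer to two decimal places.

z(H) = z(0.617) = 0.2976
z(FA) = z(0.033) = -1.8384
c = −½·[z(H) + z(FA)] = −0.5 × (0.2976 + (-1.8384)) = 0.7704
c > 0: the reader has a conservative response bias.

C = 0.77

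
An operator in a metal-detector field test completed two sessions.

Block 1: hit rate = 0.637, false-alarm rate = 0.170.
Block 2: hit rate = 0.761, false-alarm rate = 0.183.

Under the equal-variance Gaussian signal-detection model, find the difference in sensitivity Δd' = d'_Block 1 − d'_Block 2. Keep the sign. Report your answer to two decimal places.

Δd' = -0.31

Block 1: z(0.637) = 0.350, z(0.170) = -0.954, d' = 1.304
Block 2: z(0.761) = 0.710, z(0.183) = -0.904, d' = 1.614
Δd' = d'_Block 1 − d'_Block 2 = 1.304 − 1.614 = -0.310
Block 2 has the higher sensitivity.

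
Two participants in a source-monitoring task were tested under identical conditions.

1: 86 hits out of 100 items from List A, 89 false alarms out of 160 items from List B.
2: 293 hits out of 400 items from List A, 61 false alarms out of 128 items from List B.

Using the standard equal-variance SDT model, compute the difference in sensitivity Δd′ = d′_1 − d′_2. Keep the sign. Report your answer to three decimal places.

1: z(0.8600) = 1.0803, z(0.5563) = 0.1416, d' = 0.9387
2: z(0.7325) = 0.6204, z(0.4766) = -0.0587, d' = 0.6791
Δd' = d'_1 − d'_2 = 0.9387 − 0.6791 = 0.2596
1 has the higher sensitivity.

Δd′ = 0.260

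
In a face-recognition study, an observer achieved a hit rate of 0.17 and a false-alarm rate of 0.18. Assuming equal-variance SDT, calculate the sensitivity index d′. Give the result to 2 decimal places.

Φ⁻¹(H) = Φ⁻¹(0.17) = -0.954
Φ⁻¹(FA) = Φ⁻¹(0.18) = -0.915
d' = z(H) − z(FA) = -0.954 − (-0.915) = -0.039

d′ = -0.04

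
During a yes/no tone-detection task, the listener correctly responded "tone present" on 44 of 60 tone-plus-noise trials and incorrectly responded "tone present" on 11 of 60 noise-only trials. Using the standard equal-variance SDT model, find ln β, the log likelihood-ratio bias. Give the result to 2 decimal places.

H = 44/60 = 0.7333
FA = 11/60 = 0.1833
Φ⁻¹(H) = 0.623
Φ⁻¹(FA) = -0.903
ln β = −½·[z(H)² − z(FA)²] = −0.5 × (0.388 − 0.815) = 0.2135

ln β = 0.21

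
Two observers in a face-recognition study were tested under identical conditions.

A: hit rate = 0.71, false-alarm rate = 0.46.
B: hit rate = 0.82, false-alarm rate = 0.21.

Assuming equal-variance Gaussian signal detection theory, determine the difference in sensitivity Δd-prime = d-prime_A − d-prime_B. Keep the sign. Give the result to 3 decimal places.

Δd-prime = -1.068

A: z(0.71) = 0.5534, z(0.46) = -0.1004, d' = 0.6538
B: z(0.82) = 0.9154, z(0.21) = -0.8064, d' = 1.7218
Δd' = d'_A − d'_B = 0.6538 − 1.7218 = -1.0680
B has the higher sensitivity.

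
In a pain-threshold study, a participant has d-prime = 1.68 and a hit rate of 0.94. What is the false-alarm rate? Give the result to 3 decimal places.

false-alarm rate = 0.450

z(hit rate) = z(0.94) = 1.5548
z(FA) = z(H) − d' = 1.5548 − 1.68 = -0.1252
false-alarm rate = Φ(-0.1252) = 0.4502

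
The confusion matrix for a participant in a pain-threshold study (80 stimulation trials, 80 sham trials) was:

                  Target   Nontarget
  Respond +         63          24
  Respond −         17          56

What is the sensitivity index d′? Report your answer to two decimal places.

H = 63/80 = 0.7875
FA = 24/80 = 0.3000
z(H) = z(0.7875) = 0.798
z(FA) = z(0.3000) = -0.524
d' = z(H) − z(FA) = 0.798 − (-0.524) = 1.322

d′ = 1.32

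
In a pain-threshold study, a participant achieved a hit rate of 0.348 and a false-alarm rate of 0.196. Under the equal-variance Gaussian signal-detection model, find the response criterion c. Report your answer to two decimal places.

c = 0.62

z(H) = z(0.348) = -0.3907
z(FA) = z(0.196) = -0.8560
c = −½·[z(H) + z(FA)] = −0.5 × (-0.3907 + (-0.8560)) = 0.62335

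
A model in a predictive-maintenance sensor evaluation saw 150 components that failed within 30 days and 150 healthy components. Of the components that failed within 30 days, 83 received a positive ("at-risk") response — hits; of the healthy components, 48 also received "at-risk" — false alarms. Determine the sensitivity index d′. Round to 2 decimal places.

H = 83/150 = 0.5533
FA = 48/150 = 0.3200
z(H) = z(0.5533) = 0.1340
z(FA) = z(0.3200) = -0.4677
d' = z(H) − z(FA) = 0.1340 − (-0.4677) = 0.6017

d′ = 0.60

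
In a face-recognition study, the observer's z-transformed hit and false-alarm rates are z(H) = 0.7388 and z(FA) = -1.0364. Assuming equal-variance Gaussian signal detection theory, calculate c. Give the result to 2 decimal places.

c = 0.15

c = −½·[z(H) + z(FA)] = −½·(0.7388 + (-1.0364)) = 0.1488
c > 0: the observer has a conservative response bias.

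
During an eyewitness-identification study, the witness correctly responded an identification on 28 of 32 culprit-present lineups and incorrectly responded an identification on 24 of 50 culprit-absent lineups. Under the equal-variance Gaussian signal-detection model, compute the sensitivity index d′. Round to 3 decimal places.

H = 28/32 = 0.8750
FA = 24/50 = 0.4800
z(H) = z(0.8750) = 1.1503
z(FA) = z(0.4800) = -0.0502
d' = z(H) − z(FA) = 1.1503 − (-0.0502) = 1.2005

d′ = 1.201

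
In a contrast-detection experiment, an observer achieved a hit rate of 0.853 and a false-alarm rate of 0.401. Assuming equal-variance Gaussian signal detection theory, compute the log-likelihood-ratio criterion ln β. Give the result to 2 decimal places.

ln β = -0.52

z(0.853) = 1.049, z(0.401) = -0.251
ln β = −½·[z(H)² − z(FA)²] = −0.5 × (1.100 − 0.063) = -0.5185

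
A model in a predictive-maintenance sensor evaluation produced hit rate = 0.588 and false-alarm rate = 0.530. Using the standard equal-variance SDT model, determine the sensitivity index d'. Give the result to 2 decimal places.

Φ⁻¹(H) = 0.222
Φ⁻¹(FA) = 0.075
d' = z(H) − z(FA) = 0.222 − 0.075 = 0.147

d' = 0.15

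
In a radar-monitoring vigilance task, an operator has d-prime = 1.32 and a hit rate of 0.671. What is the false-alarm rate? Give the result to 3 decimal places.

false-alarm rate = 0.190

z(hit rate) = z(0.671) = 0.4427
z(FA) = z(H) − d' = 0.4427 − 1.32 = -0.8773
false-alarm rate = Φ(-0.8773) = 0.1902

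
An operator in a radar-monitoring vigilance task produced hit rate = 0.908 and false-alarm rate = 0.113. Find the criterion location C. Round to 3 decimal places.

z(H) = 1.3285
z(FA) = -1.2107
c = −½·[z(H) + z(FA)] = −0.5 × (1.3285 + (-1.2107)) = -0.0589
c < 0: the operator has a liberal response bias.

C = -0.059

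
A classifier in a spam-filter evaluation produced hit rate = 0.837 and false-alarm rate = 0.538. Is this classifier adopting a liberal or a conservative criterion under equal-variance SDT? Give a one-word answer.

liberal

z(H) = 0.982, z(FA) = 0.095
c = −½·(z(H) + z(FA)) = -0.5385
c < 0 → liberal criterion (biased toward responding “yes”).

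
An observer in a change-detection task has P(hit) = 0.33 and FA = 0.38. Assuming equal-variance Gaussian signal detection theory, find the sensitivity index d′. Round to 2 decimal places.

Φ⁻¹(H) = Φ⁻¹(0.33) = -0.4399
Φ⁻¹(FA) = Φ⁻¹(0.38) = -0.3055
d' = z(H) − z(FA) = -0.4399 − (-0.3055) = -0.1344

d′ = -0.13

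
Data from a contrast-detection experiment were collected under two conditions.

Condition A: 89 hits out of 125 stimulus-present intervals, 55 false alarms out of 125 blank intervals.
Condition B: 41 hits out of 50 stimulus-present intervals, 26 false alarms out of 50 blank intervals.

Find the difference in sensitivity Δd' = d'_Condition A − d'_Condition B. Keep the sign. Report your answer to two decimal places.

Condition A: z(0.7120) = 0.559, z(0.4400) = -0.151, d' = 0.710
Condition B: z(0.8200) = 0.915, z(0.5200) = 0.050, d' = 0.865
Δd' = d'_Condition A − d'_Condition B = 0.710 − 0.865 = -0.155
Condition B has the higher sensitivity.

Δd' = -0.16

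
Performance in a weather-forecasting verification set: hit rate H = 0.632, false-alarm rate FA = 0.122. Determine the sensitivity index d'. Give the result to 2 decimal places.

Φ⁻¹(H) = Φ⁻¹(0.632) = 0.337
Φ⁻¹(FA) = Φ⁻¹(0.122) = -1.165
d' = z(H) − z(FA) = 0.337 − (-1.165) = 1.502

d' = 1.50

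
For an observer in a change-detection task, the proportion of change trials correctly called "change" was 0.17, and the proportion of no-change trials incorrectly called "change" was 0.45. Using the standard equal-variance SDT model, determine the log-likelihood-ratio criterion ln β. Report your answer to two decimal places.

z(H) = z(0.17) = -0.954
z(FA) = z(0.45) = -0.126
ln β = −½·[z(H)² − z(FA)²] = −0.5 × (0.910 − 0.016) = -0.447

ln β = -0.45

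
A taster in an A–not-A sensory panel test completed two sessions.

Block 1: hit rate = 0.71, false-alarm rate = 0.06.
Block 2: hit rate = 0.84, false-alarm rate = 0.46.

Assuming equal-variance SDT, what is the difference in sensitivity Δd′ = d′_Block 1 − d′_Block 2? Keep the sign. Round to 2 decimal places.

Block 1: z(0.71) = 0.553, z(0.06) = -1.555, d' = 2.108
Block 2: z(0.84) = 0.994, z(0.46) = -0.100, d' = 1.094
Δd' = d'_Block 1 − d'_Block 2 = 2.108 − 1.094 = 1.014
Block 1 has the higher sensitivity.

Δd′ = 1.01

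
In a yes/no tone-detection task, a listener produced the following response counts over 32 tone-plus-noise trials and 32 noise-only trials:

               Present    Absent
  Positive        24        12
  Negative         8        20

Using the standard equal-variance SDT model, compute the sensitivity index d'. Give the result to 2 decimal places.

H = 24/32 = 0.7500
FA = 12/32 = 0.3750
Φ⁻¹(0.7500) = 0.674, Φ⁻¹(0.3750) = -0.319
d' = z(H) − z(FA) = 0.674 − (-0.319) = 0.993

d' = 0.99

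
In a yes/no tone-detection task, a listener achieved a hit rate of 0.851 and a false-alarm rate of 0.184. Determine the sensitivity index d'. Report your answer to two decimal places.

d' = 1.94

Φ⁻¹(H) = 1.0407
Φ⁻¹(FA) = -0.9002
d' = z(H) − z(FA) = 1.0407 − (-0.9002) = 1.9409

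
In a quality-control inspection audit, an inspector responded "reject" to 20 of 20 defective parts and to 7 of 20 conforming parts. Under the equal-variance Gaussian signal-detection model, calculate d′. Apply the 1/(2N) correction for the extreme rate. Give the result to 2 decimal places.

The hit rate is 20/20 = 1, so apply the 1/(2N) correction: H → 1 − 1/(2·20) = 0.97500.
z(H) = z(0.97500) = 1.960
z(FA) = z(0.35000) = -0.385
d' = 1.960 − (-0.385) = 2.345

d′ = 2.35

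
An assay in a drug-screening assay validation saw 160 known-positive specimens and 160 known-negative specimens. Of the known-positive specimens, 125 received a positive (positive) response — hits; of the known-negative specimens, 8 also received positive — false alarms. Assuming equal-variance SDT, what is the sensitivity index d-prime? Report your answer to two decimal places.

H = 125/160 = 0.7812
FA = 8/160 = 0.0500
z(H) = 0.776
z(FA) = -1.645
d' = z(H) − z(FA) = 0.776 − (-1.645) = 2.421

d-prime = 2.42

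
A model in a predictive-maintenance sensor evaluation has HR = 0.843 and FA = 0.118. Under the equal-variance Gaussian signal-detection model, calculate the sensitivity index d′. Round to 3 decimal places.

d′ = 2.192

z(0.843) = 1.0069, z(0.118) = -1.1850
d' = z(H) − z(FA) = 1.0069 − (-1.1850) = 2.1919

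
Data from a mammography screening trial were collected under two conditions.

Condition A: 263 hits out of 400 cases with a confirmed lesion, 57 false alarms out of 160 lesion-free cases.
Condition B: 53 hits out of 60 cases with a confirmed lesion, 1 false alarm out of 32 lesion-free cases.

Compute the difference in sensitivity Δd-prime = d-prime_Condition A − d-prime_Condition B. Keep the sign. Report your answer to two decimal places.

Condition A: z(0.6575) = 0.406, z(0.3563) = -0.368, d' = 0.774
Condition B: z(0.8833) = 1.192, z(0.0312) = -1.863, d' = 3.055
Δd' = d'_Condition A − d'_Condition B = 0.774 − 3.055 = -2.281
Condition B has the higher sensitivity.

Δd-prime = -2.28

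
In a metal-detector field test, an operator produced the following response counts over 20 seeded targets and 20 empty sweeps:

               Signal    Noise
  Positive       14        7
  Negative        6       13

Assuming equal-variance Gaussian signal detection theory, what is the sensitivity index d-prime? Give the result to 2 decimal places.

H = 14/20 = 0.7000
FA = 7/20 = 0.3500
Φ⁻¹(H) = 0.5244
Φ⁻¹(FA) = -0.3853
d' = z(H) − z(FA) = 0.5244 − (-0.3853) = 0.9097

d-prime = 0.91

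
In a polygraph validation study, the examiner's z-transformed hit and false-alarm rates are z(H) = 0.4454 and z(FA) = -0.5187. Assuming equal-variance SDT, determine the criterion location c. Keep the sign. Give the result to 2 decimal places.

c = 0.04

c = −½·[z(H) + z(FA)] = −½·(0.4454 + (-0.5187)) = 0.03665
c > 0: the examiner has a conservative response bias.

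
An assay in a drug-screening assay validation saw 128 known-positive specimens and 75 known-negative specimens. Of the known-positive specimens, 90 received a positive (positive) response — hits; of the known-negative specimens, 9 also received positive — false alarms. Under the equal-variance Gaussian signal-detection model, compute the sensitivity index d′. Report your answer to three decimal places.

H = 90/128 = 0.7031
FA = 9/75 = 0.1200
z(H) = 0.5333
z(FA) = -1.1750
d' = z(H) − z(FA) = 0.5333 − (-1.1750) = 1.7083

d′ = 1.708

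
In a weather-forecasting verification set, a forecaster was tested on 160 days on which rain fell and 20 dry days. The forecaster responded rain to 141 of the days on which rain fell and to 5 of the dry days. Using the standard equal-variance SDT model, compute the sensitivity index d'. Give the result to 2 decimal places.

H = 141/160 = 0.8812
FA = 5/20 = 0.2500
z(H) = 1.1810
z(FA) = -0.6745
d' = z(H) − z(FA) = 1.1810 − (-0.6745) = 1.8555

d' = 1.86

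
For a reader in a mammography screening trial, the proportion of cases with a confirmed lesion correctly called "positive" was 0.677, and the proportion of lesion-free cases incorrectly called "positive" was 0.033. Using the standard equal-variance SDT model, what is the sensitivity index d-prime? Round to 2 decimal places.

z(0.677) = 0.4593, z(0.033) = -1.8384
d' = z(H) − z(FA) = 0.4593 − (-1.8384) = 2.2977

d-prime = 2.30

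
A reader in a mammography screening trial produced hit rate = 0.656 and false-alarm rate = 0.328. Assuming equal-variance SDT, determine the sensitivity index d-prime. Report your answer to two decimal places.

Φ⁻¹(0.656) = 0.402, Φ⁻¹(0.328) = -0.445
d' = z(H) − z(FA) = 0.402 − (-0.445) = 0.847

d-prime = 0.85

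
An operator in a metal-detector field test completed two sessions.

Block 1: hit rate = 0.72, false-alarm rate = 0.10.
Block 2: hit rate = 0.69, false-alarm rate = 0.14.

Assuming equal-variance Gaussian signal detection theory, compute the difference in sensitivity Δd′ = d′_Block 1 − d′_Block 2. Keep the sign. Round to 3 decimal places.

Block 1: z(0.72) = 0.5828, z(0.10) = -1.2816, d' = 1.8644
Block 2: z(0.69) = 0.4959, z(0.14) = -1.0803, d' = 1.5762
Δd' = d'_Block 1 − d'_Block 2 = 1.8644 − 1.5762 = 0.2882
Block 1 has the higher sensitivity.

Δd′ = 0.288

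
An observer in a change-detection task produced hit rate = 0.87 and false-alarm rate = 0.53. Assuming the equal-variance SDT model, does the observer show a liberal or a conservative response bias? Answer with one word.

liberal

z(H) = 1.126, z(FA) = 0.075
c = −½·(z(H) + z(FA)) = -0.6005
c < 0 → liberal criterion (biased toward responding “yes”).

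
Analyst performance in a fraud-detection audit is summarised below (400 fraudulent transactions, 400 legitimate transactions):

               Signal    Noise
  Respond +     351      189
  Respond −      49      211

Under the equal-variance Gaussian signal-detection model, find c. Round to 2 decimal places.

H = 351/400 = 0.8775
FA = 189/400 = 0.4725
z(0.8775) = 1.163, z(0.4725) = -0.069
c = −½·[z(H) + z(FA)] = −0.5 × (1.163 + (-0.069)) = -0.547
c < 0: the analyst has a liberal response bias.

c = -0.55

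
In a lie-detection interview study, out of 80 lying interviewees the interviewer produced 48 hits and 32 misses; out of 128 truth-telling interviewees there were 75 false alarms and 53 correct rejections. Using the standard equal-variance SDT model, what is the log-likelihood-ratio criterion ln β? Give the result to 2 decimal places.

ln β = -0.01

H = 48/80 = 0.6000
FA = 75/128 = 0.5859
z(H) = 0.253
z(FA) = 0.217
ln β = −½·[z(H)² − z(FA)²] = −0.5 × (0.064 − 0.047) = -0.0085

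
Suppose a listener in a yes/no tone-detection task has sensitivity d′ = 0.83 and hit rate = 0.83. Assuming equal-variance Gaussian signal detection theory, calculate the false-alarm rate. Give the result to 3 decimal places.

false-alarm rate = 0.549

z(hit rate) = z(0.83) = 0.9542
z(FA) = z(H) − d' = 0.9542 − 0.83 = 0.1242
false-alarm rate = Φ(0.1242) = 0.5494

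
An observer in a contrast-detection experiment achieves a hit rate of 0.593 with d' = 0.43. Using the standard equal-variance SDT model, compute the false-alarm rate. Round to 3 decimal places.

z(hit rate) = z(0.593) = 0.2353
z(FA) = z(H) − d' = 0.2353 − 0.43 = -0.1947
false-alarm rate = Φ(-0.1947) = 0.4228

false-alarm rate = 0.423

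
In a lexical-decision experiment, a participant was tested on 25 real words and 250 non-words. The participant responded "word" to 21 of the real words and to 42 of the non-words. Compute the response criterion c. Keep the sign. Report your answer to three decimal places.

c = -0.016

H = 21/25 = 0.8400
FA = 42/250 = 0.1680
z(H) = 0.9945
z(FA) = -0.9621
c = −½·[z(H) + z(FA)] = −0.5 × (0.9945 + (-0.9621)) = -0.0162
c < 0: the participant has a liberal response bias.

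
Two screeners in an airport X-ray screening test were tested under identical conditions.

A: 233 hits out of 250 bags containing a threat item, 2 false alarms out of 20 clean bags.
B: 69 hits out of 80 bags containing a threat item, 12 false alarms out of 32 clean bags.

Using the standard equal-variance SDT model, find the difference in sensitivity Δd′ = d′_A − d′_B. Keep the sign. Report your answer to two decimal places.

A: z(0.9320) = 1.491, z(0.1000) = -1.282, d' = 2.773
B: z(0.8625) = 1.092, z(0.3750) = -0.319, d' = 1.411
Δd' = d'_A − d'_B = 2.773 − 1.411 = 1.362
A has the higher sensitivity.

Δd′ = 1.36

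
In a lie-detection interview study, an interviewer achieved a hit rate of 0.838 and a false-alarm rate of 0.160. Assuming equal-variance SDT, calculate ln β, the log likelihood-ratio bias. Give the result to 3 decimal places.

ln β = 0.008

Φ⁻¹(H) = Φ⁻¹(0.838) = 0.9863
Φ⁻¹(FA) = Φ⁻¹(0.160) = -0.9945
ln β = −½·[z(H)² − z(FA)²] = −0.5 × (0.9728 − 0.9890) = 0.0081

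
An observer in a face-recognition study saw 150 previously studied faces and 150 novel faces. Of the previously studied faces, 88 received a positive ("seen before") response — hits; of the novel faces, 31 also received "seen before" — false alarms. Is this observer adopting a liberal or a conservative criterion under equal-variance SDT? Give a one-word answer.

conservative

z(H) = 0.219, z(FA) = -0.818
c = −½·(z(H) + z(FA)) = 0.2995
c > 0 → conservative criterion (biased toward responding “no”).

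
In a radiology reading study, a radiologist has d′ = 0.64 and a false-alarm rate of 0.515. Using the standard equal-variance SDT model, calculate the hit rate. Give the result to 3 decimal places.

hit rate = 0.751

z(false-alarm rate) = z(0.515) = 0.0376
z(H) = z(FA) + d' = 0.0376 + 0.64 = 0.6776
hit rate = Φ(0.6776) = 0.7510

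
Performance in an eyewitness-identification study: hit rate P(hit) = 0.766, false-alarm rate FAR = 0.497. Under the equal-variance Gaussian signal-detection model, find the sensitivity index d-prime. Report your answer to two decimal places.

d-prime = 0.73

z(0.766) = 0.726, z(0.497) = -0.008
d' = z(H) − z(FA) = 0.726 − (-0.008) = 0.734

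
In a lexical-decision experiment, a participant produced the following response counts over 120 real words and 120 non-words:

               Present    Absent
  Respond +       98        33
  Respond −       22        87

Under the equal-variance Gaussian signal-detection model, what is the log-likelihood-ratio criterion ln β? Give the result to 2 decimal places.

ln β = -0.23

H = 98/120 = 0.8167
FA = 33/120 = 0.2750
Φ⁻¹(H) = 0.903
Φ⁻¹(FA) = -0.598
ln β = −½·[z(H)² − z(FA)²] = −0.5 × (0.815 − 0.358) = -0.2285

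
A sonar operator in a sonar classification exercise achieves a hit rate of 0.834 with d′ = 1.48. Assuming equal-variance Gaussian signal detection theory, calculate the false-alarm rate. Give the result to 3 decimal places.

false-alarm rate = 0.305

z(hit rate) = z(0.834) = 0.9701
z(FA) = z(H) − d' = 0.9701 − 1.48 = -0.5099
false-alarm rate = Φ(-0.5099) = 0.3051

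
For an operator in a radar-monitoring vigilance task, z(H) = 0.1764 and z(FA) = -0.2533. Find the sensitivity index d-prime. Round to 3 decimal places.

d-prime = 0.430

d' = z(H) − z(FA) = 0.1764 − (-0.2533) = 0.4297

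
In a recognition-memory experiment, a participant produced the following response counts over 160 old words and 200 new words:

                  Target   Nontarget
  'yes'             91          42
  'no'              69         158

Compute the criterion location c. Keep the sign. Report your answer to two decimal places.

H = 91/160 = 0.5687
FA = 42/200 = 0.2100
Φ⁻¹(H) = Φ⁻¹(0.5687) = 0.1731
Φ⁻¹(FA) = Φ⁻¹(0.2100) = -0.8064
c = −½·[z(H) + z(FA)] = −0.5 × (0.1731 + (-0.8064)) = 0.31665

c = 0.32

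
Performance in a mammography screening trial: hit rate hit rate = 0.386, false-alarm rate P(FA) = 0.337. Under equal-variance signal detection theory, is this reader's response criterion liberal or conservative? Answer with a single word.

z(H) = -0.290, z(FA) = -0.421
c = −½·(z(H) + z(FA)) = 0.3555
c > 0 → conservative criterion (biased toward responding “no”).

conservative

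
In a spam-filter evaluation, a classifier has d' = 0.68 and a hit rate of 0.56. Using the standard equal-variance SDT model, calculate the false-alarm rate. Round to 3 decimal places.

false-alarm rate = 0.298

z(hit rate) = z(0.56) = 0.1510
z(FA) = z(H) − d' = 0.1510 − 0.68 = -0.5290
false-alarm rate = Φ(-0.5290) = 0.2984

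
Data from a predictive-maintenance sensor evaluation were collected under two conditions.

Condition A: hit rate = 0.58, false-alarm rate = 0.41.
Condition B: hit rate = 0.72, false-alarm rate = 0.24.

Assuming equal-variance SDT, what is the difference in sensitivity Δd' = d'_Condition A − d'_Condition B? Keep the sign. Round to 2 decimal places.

Δd' = -0.86

Condition A: z(0.58) = 0.202, z(0.41) = -0.228, d' = 0.430
Condition B: z(0.72) = 0.583, z(0.24) = -0.706, d' = 1.289
Δd' = d'_Condition A − d'_Condition B = 0.430 − 1.289 = -0.859
Condition B has the higher sensitivity.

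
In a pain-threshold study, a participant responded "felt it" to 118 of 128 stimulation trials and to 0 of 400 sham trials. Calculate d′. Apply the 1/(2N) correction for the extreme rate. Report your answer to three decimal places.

The false-alarm rate is 0/400 = 0, so apply the 1/(2N) correction: FA → 1/(2·400) = 0.00125.
z(H) = z(0.92188) = 1.4178
z(FA) = z(0.00125) = -3.0233
d' = 1.4178 − (-3.0233) = 4.4411

d′ = 4.441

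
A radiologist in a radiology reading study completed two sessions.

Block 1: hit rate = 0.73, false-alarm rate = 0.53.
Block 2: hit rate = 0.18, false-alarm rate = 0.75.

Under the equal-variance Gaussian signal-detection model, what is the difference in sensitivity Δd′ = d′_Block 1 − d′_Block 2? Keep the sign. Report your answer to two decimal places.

Δd′ = 2.13

Block 1: z(0.73) = 0.613, z(0.53) = 0.075, d' = 0.538
Block 2: z(0.18) = -0.915, z(0.75) = 0.674, d' = -1.589
Δd' = d'_Block 1 − d'_Block 2 = 0.538 − (-1.589) = 2.127
Block 1 has the higher sensitivity.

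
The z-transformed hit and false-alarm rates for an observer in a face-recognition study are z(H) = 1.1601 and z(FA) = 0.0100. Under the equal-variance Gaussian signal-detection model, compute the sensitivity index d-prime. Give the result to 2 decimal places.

d-prime = 1.15

d' = z(H) − z(FA) = 1.1601 − 0.0100 = 1.1501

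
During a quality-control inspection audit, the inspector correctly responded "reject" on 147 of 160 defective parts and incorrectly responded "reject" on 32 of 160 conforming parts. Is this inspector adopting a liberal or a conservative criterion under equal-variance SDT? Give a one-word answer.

z(H) = 1.397, z(FA) = -0.842
c = −½·(z(H) + z(FA)) = -0.2775
c < 0 → liberal criterion (biased toward responding “yes”).

liberal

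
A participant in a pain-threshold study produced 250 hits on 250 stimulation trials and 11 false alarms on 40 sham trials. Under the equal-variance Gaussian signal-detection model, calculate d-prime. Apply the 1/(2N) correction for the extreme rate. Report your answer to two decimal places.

d-prime = 3.48

The hit rate is 250/250 = 1, so apply the 1/(2N) correction: H → 1 − 1/(2·250) = 0.99800.
z(H) = z(0.99800) = 2.878
z(FA) = z(0.27500) = -0.598
d' = 2.878 − (-0.598) = 3.476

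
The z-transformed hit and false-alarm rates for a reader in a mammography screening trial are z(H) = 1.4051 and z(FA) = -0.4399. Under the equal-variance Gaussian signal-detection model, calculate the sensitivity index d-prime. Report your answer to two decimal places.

d-prime = 1.85

d' = z(H) − z(FA) = 1.4051 − (-0.4399) = 1.8450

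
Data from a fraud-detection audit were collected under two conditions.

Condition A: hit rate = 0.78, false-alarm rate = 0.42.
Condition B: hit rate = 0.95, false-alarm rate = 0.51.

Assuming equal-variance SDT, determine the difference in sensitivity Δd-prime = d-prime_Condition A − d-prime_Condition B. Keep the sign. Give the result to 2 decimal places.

Condition A: z(0.78) = 0.772, z(0.42) = -0.202, d' = 0.974
Condition B: z(0.95) = 1.645, z(0.51) = 0.025, d' = 1.620
Δd' = d'_Condition A − d'_Condition B = 0.974 − 1.620 = -0.646
Condition B has the higher sensitivity.

Δd-prime = -0.65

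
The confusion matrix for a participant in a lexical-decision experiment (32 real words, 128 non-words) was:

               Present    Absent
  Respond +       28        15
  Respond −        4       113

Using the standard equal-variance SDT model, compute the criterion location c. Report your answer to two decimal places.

c = 0.02

H = 28/32 = 0.8750
FA = 15/128 = 0.1172
z(0.8750) = 1.150, z(0.1172) = -1.189
c = −½·[z(H) + z(FA)] = −0.5 × (1.150 + (-1.189)) = 0.0195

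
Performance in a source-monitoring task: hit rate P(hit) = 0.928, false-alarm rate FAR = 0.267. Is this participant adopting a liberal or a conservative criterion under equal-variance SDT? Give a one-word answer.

liberal

z(H) = 1.461, z(FA) = -0.622
c = −½·(z(H) + z(FA)) = -0.4195
c < 0 → liberal criterion (biased toward responding “yes”).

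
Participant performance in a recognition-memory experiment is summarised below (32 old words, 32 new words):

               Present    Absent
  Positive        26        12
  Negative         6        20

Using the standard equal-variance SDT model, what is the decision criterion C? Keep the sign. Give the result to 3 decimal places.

H = 26/32 = 0.8125
FA = 12/32 = 0.3750
z(0.8125) = 0.8871, z(0.3750) = -0.3186
c = −½·[z(H) + z(FA)] = −0.5 × (0.8871 + (-0.3186)) = -0.28425

C = -0.284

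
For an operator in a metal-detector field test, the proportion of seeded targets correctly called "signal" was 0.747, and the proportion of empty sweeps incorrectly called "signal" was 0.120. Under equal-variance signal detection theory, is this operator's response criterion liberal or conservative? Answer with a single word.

conservative

z(H) = 0.665, z(FA) = -1.175
c = −½·(z(H) + z(FA)) = 0.255
c > 0 → conservative criterion (biased toward responding “no”).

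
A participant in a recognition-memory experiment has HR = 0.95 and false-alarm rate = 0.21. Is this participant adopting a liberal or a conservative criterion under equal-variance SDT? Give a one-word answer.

z(H) = 1.645, z(FA) = -0.806
c = −½·(z(H) + z(FA)) = -0.4195
c < 0 → liberal criterion (biased toward responding “yes”).

liberal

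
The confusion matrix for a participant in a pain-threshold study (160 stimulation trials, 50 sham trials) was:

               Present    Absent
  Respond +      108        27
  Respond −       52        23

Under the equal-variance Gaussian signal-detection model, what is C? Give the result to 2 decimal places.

H = 108/160 = 0.6750
FA = 27/50 = 0.5400
z(H) = 0.454
z(FA) = 0.100
c = −½·[z(H) + z(FA)] = −0.5 × (0.454 + 0.100) = -0.277
c < 0: the participant has a liberal response bias.

C = -0.28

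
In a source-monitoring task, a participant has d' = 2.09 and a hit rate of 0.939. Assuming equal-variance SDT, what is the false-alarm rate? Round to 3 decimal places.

z(hit rate) = z(0.939) = 1.5464
z(FA) = z(H) − d' = 1.5464 − 2.09 = -0.5436
false-alarm rate = Φ(-0.5436) = 0.2934

false-alarm rate = 0.293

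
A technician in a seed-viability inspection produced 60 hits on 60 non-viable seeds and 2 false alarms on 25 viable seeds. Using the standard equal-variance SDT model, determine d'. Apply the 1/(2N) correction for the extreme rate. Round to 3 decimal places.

The hit rate is 60/60 = 1, so apply the 1/(2N) correction: H → 1 − 1/(2·60) = 0.99167.
z(H) = z(0.99167) = 2.3941
z(FA) = z(0.08000) = -1.4051
d' = 2.3941 − (-1.4051) = 3.7992

d' = 3.799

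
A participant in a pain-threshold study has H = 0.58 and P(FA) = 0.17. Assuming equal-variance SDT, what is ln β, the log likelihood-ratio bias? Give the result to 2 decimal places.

Φ⁻¹(H) = 0.202
Φ⁻¹(FA) = -0.954
ln β = −½·[z(H)² − z(FA)²] = −0.5 × (0.041 − 0.910) = 0.4345

ln β = 0.43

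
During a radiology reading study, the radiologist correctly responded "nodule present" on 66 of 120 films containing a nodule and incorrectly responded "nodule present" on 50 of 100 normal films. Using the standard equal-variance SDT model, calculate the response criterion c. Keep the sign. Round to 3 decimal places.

c = -0.063

H = 66/120 = 0.5500
FA = 50/100 = 0.5000
Φ⁻¹(H) = 0.1257
Φ⁻¹(FA) = 0.0000
c = −½·[z(H) + z(FA)] = −0.5 × (0.1257 + 0.0000) = -0.06285
c < 0: the radiologist has a liberal response bias.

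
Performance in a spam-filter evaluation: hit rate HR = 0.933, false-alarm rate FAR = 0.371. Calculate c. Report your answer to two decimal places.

c = -0.58

z(H) = z(0.933) = 1.4985
z(FA) = z(0.371) = -0.3292
c = −½·[z(H) + z(FA)] = −0.5 × (1.4985 + (-0.3292)) = -0.58465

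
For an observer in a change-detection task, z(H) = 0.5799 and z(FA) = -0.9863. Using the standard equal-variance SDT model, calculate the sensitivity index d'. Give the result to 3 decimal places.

d' = 1.566

d' = z(H) − z(FA) = 0.5799 − (-0.9863) = 1.5662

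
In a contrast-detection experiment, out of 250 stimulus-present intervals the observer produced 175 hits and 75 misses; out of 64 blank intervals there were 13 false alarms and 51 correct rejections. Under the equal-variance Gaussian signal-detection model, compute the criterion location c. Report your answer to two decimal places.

H = 175/250 = 0.7000
FA = 13/64 = 0.2031
z(H) = z(0.7000) = 0.524
z(FA) = z(0.2031) = -0.831
c = −½·[z(H) + z(FA)] = −0.5 × (0.524 + (-0.831)) = 0.1535

c = 0.15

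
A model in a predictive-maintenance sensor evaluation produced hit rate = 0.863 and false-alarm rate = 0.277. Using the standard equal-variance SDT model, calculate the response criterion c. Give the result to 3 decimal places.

z(H) = z(0.863) = 1.0939
z(FA) = z(0.277) = -0.5918
c = −½·[z(H) + z(FA)] = −0.5 × (1.0939 + (-0.5918)) = -0.25105
c < 0: the model has a liberal response bias.

c = -0.251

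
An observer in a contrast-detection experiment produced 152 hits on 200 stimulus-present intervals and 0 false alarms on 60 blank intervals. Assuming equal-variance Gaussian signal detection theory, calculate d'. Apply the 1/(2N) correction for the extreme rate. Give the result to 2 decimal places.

d' = 3.10

The false-alarm rate is 0/60 = 0, so apply the 1/(2N) correction: FA → 1/(2·60) = 0.00833.
z(H) = z(0.76000) = 0.706
z(FA) = z(0.00833) = -2.394
d' = 0.706 − (-2.394) = 3.100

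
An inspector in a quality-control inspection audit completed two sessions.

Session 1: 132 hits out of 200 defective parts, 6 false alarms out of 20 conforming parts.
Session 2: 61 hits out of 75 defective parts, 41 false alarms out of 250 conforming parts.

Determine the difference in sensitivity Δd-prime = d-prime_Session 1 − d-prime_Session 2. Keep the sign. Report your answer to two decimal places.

Δd-prime = -0.93

Session 1: z(0.6600) = 0.412, z(0.3000) = -0.524, d' = 0.936
Session 2: z(0.8133) = 0.890, z(0.1640) = -0.978, d' = 1.868
Δd' = d'_Session 1 − d'_Session 2 = 0.936 − 1.868 = -0.932
Session 2 has the higher sensitivity.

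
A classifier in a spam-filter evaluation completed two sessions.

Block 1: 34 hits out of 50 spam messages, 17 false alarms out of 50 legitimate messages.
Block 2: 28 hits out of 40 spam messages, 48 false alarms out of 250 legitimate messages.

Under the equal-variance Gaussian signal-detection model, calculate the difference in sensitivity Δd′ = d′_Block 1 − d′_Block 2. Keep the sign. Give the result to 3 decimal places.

Block 1: z(0.6800) = 0.4677, z(0.3400) = -0.4125, d' = 0.8802
Block 2: z(0.7000) = 0.5244, z(0.1920) = -0.8705, d' = 1.3949
Δd' = d'_Block 1 − d'_Block 2 = 0.8802 − 1.3949 = -0.5147
Block 2 has the higher sensitivity.

Δd′ = -0.515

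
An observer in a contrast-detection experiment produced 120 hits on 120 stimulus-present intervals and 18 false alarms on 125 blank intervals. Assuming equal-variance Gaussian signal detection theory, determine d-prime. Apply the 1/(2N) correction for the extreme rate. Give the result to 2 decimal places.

The hit rate is 120/120 = 1, so apply the 1/(2N) correction: H → 1 − 1/(2·120) = 0.99583.
z(H) = z(0.99583) = 2.638
z(FA) = z(0.14400) = -1.063
d' = 2.638 − (-1.063) = 3.701

d-prime = 3.70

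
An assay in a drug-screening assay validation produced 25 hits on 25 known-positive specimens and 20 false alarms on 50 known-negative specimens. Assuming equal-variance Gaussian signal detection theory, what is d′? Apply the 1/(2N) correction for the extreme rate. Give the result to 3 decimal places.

The hit rate is 25/25 = 1, so apply the 1/(2N) correction: H → 1 − 1/(2·25) = 0.98000.
z(H) = z(0.98000) = 2.0537
z(FA) = z(0.40000) = -0.2533
d' = 2.0537 − (-0.2533) = 2.3070

d′ = 2.307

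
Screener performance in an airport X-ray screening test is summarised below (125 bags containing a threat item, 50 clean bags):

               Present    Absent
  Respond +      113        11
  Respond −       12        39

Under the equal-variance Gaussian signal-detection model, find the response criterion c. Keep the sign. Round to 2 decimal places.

H = 113/125 = 0.9040
FA = 11/50 = 0.2200
z(H) = z(0.9040) = 1.3047
z(FA) = z(0.2200) = -0.7722
c = −½·[z(H) + z(FA)] = −0.5 × (1.3047 + (-0.7722)) = -0.26625

c = -0.27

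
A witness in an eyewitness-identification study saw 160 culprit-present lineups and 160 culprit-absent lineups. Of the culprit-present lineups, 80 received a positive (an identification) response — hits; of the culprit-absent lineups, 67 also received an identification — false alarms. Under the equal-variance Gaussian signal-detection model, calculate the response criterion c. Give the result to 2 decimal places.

H = 80/160 = 0.5000
FA = 67/160 = 0.4188
z(H) = z(0.5000) = 0.000
z(FA) = z(0.4188) = -0.205
c = −½·[z(H) + z(FA)] = −0.5 × (0.000 + (-0.205)) = 0.1025
c > 0: the witness has a conservative response bias.

c = 0.10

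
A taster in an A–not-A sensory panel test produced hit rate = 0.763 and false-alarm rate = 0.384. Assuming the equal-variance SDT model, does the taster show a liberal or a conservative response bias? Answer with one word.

z(H) = 0.716, z(FA) = -0.295
c = −½·(z(H) + z(FA)) = -0.2105
c < 0 → liberal criterion (biased toward responding “yes”).

liberal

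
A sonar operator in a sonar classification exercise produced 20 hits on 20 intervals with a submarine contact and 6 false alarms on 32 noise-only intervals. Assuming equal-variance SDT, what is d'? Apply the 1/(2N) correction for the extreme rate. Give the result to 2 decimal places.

d' = 2.85

The hit rate is 20/20 = 1, so apply the 1/(2N) correction: H → 1 − 1/(2·20) = 0.97500.
z(H) = z(0.97500) = 1.960
z(FA) = z(0.18750) = -0.887
d' = 1.960 − (-0.887) = 2.847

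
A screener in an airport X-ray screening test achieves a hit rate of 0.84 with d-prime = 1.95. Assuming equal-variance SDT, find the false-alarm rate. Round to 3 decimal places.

false-alarm rate = 0.170

z(hit rate) = z(0.84) = 0.9945
z(FA) = z(H) − d' = 0.9945 − 1.95 = -0.9555
false-alarm rate = Φ(-0.9555) = 0.1697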